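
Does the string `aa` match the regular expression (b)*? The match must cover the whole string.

no

aa cannot be split into zero or more pieces each matching b.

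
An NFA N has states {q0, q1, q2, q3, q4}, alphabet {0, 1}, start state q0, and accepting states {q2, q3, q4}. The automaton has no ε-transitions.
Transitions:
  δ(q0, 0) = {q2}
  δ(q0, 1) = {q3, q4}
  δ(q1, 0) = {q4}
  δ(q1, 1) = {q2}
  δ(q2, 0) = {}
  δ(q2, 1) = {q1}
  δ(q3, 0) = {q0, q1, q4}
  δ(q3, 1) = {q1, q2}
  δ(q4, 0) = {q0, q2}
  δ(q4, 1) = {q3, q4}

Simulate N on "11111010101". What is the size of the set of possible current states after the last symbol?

4

Start: {q0}
read 1: {q3, q4}
read 1: {q1, q2, q3, q4}
read 1: {q1, q2, q3, q4}
read 1: {q1, q2, q3, q4}
read 1: {q1, q2, q3, q4}
read 0: {q0, q1, q2, q4}
read 1: {q1, q2, q3, q4}
read 0: {q0, q1, q2, q4}
read 1: {q1, q2, q3, q4}
read 0: {q0, q1, q2, q4}
read 1: {q1, q2, q3, q4}
Final reachable set {q1, q2, q3, q4} has 4 states.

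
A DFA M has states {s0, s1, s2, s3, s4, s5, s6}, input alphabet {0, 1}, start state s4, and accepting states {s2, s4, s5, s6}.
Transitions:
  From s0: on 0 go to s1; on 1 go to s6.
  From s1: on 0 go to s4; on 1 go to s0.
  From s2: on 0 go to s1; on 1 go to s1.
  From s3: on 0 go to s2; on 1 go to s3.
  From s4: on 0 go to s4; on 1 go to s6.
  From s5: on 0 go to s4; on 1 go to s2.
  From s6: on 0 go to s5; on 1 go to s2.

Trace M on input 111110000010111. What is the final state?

s0

s4 --1--> s6
s6 --1--> s2
s2 --1--> s1
s1 --1--> s0
s0 --1--> s6
s6 --0--> s5
s5 --0--> s4
s4 --0--> s4
s4 --0--> s4
s4 --0--> s4
s4 --1--> s6
s6 --0--> s5
s5 --1--> s2
s2 --1--> s1
s1 --1--> s0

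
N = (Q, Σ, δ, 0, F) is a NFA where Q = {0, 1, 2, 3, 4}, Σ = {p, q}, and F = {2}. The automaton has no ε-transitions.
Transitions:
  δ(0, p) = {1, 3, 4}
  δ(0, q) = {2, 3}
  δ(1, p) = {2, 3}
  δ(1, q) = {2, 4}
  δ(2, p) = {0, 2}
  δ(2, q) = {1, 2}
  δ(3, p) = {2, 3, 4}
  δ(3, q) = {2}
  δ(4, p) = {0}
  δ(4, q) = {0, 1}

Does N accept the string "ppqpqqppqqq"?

accepted

Start: {0}
read p: {1, 3, 4}
read p: {0, 2, 3, 4}
read q: {0, 1, 2, 3}
read p: {0, 1, 2, 3, 4}
read q: {0, 1, 2, 3, 4}
read q: {0, 1, 2, 3, 4}
read p: {0, 1, 2, 3, 4}
read p: {0, 1, 2, 3, 4}
read q: {0, 1, 2, 3, 4}
read q: {0, 1, 2, 3, 4}
read q: {0, 1, 2, 3, 4}
Reachable ∩ accepting = {2} — nonempty.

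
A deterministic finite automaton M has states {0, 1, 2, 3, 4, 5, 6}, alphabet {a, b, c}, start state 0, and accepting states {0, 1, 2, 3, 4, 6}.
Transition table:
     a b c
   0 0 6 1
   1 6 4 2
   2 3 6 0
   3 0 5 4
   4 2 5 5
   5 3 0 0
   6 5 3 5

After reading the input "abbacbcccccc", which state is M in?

0 --a--> 0
0 --b--> 6
6 --b--> 3
3 --a--> 0
0 --c--> 1
1 --b--> 4
4 --c--> 5
5 --c--> 0
0 --c--> 1
1 --c--> 2
2 --c--> 0
0 --c--> 1

1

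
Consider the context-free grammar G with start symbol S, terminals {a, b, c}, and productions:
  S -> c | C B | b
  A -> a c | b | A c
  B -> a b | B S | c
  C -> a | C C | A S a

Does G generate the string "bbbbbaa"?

no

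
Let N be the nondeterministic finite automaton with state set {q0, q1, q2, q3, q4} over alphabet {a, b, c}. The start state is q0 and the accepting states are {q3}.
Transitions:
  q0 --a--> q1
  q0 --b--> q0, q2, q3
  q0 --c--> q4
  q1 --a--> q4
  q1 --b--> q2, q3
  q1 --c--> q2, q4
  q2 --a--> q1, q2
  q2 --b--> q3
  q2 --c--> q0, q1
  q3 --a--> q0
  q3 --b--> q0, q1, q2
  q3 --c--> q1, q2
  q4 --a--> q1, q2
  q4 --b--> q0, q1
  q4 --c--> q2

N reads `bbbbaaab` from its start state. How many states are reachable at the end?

Start: {q0}
read b: {q0, q2, q3}
read b: {q0, q1, q2, q3}
read b: {q0, q1, q2, q3}
read b: {q0, q1, q2, q3}
read a: {q0, q1, q2, q4}
read a: {q1, q2, q4}
read a: {q1, q2, q4}
read b: {q0, q1, q2, q3}
Final reachable set {q0, q1, q2, q3} has 4 states.

4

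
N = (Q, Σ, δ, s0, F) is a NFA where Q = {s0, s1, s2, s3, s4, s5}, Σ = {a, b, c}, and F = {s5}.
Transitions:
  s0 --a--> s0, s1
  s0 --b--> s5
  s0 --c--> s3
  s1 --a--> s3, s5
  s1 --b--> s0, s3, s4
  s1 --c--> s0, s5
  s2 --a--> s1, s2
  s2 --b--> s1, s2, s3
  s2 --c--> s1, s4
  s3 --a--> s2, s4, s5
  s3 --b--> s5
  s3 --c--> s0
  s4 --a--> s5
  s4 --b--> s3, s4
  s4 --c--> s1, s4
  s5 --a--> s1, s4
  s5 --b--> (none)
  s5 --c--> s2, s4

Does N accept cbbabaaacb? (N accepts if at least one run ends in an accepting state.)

rejected

Start: {s0}
read c: {s3}
read b: {s5}
read b: {}
The reachable set is empty and stays empty for the remaining 7 symbols.
Reachable ∩ accepting = {} — empty.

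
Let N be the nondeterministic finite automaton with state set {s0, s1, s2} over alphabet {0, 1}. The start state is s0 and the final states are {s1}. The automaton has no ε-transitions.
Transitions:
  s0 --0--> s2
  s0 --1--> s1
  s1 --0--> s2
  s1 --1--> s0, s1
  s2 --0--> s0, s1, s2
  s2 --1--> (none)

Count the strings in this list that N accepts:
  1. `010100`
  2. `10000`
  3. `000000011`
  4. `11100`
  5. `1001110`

3

`010100`: rejected
`10000`: accepted
`000000011`: accepted
`11100`: accepted
`1001110`: rejected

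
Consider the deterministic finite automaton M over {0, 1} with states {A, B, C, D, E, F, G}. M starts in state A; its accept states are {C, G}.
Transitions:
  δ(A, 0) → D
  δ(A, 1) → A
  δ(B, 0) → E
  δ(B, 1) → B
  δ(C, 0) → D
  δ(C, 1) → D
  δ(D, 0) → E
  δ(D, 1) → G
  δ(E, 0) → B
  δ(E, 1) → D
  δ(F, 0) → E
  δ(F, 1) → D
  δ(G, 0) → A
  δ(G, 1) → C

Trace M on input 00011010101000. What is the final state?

A --0--> D
D --0--> E
E --0--> B
B --1--> B
B --1--> B
B --0--> E
E --1--> D
D --0--> E
E --1--> D
D --0--> E
E --1--> D
D --0--> E
E --0--> B
B --0--> E

E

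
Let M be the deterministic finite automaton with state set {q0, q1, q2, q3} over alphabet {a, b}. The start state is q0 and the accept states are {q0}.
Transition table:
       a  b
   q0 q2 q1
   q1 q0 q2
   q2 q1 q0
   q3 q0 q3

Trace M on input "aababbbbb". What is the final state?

q0 --a--> q2
q2 --a--> q1
q1 --b--> q2
q2 --a--> q1
q1 --b--> q2
q2 --b--> q0
q0 --b--> q1
q1 --b--> q2
q2 --b--> q0

q0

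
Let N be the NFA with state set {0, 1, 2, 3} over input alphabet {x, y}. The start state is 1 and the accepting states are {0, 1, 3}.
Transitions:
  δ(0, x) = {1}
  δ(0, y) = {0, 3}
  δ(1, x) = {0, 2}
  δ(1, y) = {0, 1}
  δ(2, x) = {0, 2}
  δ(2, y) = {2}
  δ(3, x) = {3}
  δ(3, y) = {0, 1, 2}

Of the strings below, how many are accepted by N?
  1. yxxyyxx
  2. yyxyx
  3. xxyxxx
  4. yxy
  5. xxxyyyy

yxxyyxx: accepted
yyxyx: accepted
xxyxxx: accepted
yxy: accepted
xxxyyyy: accepted

5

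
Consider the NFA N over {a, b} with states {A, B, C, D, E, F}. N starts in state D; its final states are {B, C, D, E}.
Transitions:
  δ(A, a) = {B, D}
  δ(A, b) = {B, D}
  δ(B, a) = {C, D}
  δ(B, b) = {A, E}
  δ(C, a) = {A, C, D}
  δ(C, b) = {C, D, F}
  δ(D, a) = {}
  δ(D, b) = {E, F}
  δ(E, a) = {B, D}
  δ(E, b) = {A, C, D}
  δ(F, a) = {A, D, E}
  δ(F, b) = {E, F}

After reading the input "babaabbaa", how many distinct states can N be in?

4

Start: {D}
read b: {E, F}
read a: {A, B, D, E}
read b: {A, B, C, D, E, F}
read a: {A, B, C, D, E}
read a: {A, B, C, D}
read b: {A, B, C, D, E, F}
read b: {A, B, C, D, E, F}
read a: {A, B, C, D, E}
read a: {A, B, C, D}
Final reachable set {A, B, C, D} has 4 states.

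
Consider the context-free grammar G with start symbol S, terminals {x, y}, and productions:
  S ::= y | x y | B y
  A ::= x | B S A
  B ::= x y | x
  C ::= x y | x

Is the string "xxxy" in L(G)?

no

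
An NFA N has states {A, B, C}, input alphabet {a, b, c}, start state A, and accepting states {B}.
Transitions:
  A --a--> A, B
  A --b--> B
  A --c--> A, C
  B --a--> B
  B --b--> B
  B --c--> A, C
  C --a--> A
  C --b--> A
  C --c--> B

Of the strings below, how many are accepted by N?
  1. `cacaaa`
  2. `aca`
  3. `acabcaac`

2

`cacaaa`: accepted
`aca`: accepted
`acabcaac`: rejected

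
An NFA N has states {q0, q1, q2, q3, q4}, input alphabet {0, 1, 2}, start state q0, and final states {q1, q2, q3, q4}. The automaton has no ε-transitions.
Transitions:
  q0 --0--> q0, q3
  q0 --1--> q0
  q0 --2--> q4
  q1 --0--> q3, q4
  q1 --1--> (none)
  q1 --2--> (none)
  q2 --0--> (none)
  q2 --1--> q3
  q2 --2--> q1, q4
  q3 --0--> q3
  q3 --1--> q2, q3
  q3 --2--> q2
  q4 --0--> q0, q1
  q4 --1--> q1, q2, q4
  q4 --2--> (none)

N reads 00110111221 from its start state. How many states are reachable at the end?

Start: {q0}
read 0: {q0, q3}
read 0: {q0, q3}
read 1: {q0, q2, q3}
read 1: {q0, q2, q3}
read 0: {q0, q3}
read 1: {q0, q2, q3}
read 1: {q0, q2, q3}
read 1: {q0, q2, q3}
read 2: {q1, q2, q4}
read 2: {q1, q4}
read 1: {q1, q2, q4}
Final reachable set {q1, q2, q4} has 3 states.

3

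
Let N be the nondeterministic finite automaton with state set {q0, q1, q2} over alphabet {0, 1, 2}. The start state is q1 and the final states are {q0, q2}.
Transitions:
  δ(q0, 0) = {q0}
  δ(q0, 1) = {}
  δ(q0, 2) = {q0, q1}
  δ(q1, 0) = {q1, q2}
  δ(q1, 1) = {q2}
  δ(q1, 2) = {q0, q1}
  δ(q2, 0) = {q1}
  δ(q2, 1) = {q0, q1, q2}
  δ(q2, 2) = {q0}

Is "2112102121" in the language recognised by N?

rejected

Start: {q1}
read 2: {q0, q1}
read 1: {q2}
read 1: {q0, q1, q2}
read 2: {q0, q1}
read 1: {q2}
read 0: {q1}
read 2: {q0, q1}
read 1: {q2}
read 2: {q0}
read 1: {}
Reachable ∩ accepting = {} — empty.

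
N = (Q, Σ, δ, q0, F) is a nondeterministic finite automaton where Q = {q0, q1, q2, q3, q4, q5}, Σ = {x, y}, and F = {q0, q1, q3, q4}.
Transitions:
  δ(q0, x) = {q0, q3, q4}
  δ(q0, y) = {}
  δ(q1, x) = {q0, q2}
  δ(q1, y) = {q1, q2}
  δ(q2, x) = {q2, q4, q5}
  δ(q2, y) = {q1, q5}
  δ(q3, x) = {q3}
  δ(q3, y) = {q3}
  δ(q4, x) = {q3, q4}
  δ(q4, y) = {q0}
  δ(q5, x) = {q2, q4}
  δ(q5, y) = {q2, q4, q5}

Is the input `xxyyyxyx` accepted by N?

accepted

Start: {q0}
read x: {q0, q3, q4}
read x: {q0, q3, q4}
read y: {q0, q3}
read y: {q3}
read y: {q3}
read x: {q3}
read y: {q3}
read x: {q3}
Reachable ∩ accepting = {q3} — nonempty.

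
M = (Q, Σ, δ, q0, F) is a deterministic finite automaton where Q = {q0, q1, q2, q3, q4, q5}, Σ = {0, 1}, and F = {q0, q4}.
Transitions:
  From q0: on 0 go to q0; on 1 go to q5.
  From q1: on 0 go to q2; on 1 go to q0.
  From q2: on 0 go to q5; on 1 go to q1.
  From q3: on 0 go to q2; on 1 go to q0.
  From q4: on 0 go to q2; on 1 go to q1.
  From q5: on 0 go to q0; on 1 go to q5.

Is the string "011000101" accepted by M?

q0 --0--> q0
q0 --1--> q5
q5 --1--> q5
q5 --0--> q0
q0 --0--> q0
q0 --0--> q0
q0 --1--> q5
q5 --0--> q0
q0 --1--> q5
End in state q5, which is not an accepting state.

rejected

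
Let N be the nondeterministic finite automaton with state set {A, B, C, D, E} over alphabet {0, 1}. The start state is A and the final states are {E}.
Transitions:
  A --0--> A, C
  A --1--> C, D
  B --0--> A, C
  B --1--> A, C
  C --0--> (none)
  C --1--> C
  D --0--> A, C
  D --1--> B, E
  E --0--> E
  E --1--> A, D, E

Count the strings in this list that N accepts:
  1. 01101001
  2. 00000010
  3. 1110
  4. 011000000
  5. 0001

01101001: accepted
00000010: rejected
1110: accepted
011000000: accepted
0001: rejected

3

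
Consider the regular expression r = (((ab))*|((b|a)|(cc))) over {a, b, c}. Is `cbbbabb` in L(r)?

no

Neither ((ab))* nor ((b|a)|(cc)) matches cbbbabb.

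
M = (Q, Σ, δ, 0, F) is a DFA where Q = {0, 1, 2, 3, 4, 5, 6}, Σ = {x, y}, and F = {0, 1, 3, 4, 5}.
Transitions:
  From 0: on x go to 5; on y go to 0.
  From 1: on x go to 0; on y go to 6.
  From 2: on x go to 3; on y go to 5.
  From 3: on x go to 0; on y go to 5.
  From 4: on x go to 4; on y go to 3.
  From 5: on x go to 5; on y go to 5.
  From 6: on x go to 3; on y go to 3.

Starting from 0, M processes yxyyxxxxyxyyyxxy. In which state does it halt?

0 --y--> 0
0 --x--> 5
5 --y--> 5
5 --y--> 5
5 --x--> 5
5 --x--> 5
5 --x--> 5
5 --x--> 5
5 --y--> 5
5 --x--> 5
5 --y--> 5
5 --y--> 5
5 --y--> 5
5 --x--> 5
5 --x--> 5
5 --y--> 5

5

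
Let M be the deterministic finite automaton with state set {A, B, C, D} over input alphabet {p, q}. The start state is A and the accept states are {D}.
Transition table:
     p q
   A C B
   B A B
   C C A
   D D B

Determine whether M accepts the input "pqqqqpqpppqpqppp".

rejected

A --p--> C
C --q--> A
A --q--> B
B --q--> B
B --q--> B
B --p--> A
A --q--> B
B --p--> A
A --p--> C
C --p--> C
C --q--> A
A --p--> C
C --q--> A
A --p--> C
C --p--> C
C --p--> C
End in state C, which is not an accepting state.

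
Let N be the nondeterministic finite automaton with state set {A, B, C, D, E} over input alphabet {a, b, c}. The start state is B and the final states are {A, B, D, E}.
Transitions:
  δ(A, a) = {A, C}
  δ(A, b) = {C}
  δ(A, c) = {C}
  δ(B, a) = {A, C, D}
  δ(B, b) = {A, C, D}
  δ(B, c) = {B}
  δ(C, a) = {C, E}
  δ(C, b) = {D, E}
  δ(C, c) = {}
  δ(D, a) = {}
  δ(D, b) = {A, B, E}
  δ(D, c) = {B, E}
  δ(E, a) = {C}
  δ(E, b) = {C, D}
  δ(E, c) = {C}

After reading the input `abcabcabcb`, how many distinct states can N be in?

4

Start: {B}
read a: {A, C, D}
read b: {A, B, C, D, E}
read c: {B, C, E}
read a: {A, C, D, E}
read b: {A, B, C, D, E}
read c: {B, C, E}
read a: {A, C, D, E}
read b: {A, B, C, D, E}
read c: {B, C, E}
read b: {A, C, D, E}
Final reachable set {A, C, D, E} has 4 states.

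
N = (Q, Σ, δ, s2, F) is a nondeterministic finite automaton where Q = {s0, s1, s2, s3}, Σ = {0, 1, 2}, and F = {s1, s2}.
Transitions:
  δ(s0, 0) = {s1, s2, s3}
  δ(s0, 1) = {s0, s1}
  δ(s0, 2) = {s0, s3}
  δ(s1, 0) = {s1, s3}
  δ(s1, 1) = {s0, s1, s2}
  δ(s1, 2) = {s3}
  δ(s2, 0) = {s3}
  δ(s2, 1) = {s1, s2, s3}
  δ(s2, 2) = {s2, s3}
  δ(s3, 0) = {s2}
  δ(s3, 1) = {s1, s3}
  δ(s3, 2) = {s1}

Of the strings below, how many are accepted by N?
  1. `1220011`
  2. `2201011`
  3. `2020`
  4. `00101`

`1220011`: accepted
`2201011`: accepted
`2020`: accepted
`00101`: accepted

4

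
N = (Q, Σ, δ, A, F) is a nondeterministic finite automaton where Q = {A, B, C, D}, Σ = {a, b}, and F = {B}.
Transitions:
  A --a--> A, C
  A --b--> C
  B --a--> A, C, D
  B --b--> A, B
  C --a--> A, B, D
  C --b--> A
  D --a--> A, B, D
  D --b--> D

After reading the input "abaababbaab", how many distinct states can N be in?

4

Start: {A}
read a: {A, C}
read b: {A, C}
read a: {A, B, C, D}
read a: {A, B, C, D}
read b: {A, B, C, D}
read a: {A, B, C, D}
read b: {A, B, C, D}
read b: {A, B, C, D}
read a: {A, B, C, D}
read a: {A, B, C, D}
read b: {A, B, C, D}
Final reachable set {A, B, C, D} has 4 states.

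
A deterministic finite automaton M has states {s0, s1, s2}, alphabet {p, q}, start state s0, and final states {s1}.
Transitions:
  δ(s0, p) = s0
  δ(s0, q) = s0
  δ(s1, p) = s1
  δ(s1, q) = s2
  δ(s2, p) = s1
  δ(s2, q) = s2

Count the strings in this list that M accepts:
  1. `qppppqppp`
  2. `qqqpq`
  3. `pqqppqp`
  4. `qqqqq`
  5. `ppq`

`qppppqppp`: rejected
`qqqpq`: rejected
`pqqppqp`: rejected
`qqqqq`: rejected
`ppq`: rejected

0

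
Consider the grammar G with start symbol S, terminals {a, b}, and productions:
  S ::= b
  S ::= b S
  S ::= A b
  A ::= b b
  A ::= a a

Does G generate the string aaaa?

no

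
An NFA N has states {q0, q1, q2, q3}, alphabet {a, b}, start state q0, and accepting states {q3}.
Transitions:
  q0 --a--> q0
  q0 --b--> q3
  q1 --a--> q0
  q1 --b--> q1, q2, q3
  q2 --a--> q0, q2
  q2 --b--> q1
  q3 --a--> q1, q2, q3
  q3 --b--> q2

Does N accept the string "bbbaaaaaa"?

rejected

Start: {q0}
read b: {q3}
read b: {q2}
read b: {q1}
read a: {q0}
read a: {q0}
read a: {q0}
read a: {q0}
read a: {q0}
read a: {q0}
Reachable ∩ accepting = {} — empty.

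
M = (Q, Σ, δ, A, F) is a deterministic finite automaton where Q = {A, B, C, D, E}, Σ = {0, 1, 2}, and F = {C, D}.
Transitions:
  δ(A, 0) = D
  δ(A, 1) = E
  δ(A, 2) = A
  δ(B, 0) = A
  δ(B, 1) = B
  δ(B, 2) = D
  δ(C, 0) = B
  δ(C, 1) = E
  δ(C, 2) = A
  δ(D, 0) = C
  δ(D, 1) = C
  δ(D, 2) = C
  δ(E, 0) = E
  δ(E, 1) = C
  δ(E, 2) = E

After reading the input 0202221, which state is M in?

E

A --0--> D
D --2--> C
C --0--> B
B --2--> D
D --2--> C
C --2--> A
A --1--> E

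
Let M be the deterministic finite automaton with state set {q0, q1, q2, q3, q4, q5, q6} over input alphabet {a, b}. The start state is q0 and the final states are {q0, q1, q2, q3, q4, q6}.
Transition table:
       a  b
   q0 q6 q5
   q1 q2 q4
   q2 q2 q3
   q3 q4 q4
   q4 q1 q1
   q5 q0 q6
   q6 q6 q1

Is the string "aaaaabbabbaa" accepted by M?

q0 --a--> q6
q6 --a--> q6
q6 --a--> q6
q6 --a--> q6
q6 --a--> q6
q6 --b--> q1
q1 --b--> q4
q4 --a--> q1
q1 --b--> q4
q4 --b--> q1
q1 --a--> q2
q2 --a--> q2
End in state q2, which is an accepting state.

accepted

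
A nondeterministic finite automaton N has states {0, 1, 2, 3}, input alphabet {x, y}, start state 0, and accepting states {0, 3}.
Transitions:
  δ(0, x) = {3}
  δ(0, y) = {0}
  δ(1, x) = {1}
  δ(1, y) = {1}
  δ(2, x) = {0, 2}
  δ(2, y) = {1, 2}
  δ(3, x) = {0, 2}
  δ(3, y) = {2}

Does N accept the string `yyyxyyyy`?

Start: {0}
read y: {0}
read y: {0}
read y: {0}
read x: {3}
read y: {2}
read y: {1, 2}
read y: {1, 2}
read y: {1, 2}
Reachable ∩ accepting = {} — empty.

rejected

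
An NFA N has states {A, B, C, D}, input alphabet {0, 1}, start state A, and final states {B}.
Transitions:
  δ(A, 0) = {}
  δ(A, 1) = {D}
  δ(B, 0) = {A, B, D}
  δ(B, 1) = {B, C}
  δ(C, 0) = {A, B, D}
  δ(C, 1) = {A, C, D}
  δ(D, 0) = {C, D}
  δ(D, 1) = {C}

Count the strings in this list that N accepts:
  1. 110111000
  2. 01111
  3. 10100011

2

110111000: accepted
01111: rejected
10100011: accepted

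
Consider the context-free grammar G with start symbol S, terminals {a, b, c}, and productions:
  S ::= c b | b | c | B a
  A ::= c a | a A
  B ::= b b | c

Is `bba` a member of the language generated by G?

yes

S ⇒ Ba ⇒ bba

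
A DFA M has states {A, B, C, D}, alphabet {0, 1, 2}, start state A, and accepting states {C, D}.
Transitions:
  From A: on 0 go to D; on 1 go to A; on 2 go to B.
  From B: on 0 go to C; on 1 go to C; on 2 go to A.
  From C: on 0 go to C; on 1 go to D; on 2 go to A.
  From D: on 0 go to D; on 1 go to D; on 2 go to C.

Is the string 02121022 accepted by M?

rejected

A --0--> D
D --2--> C
C --1--> D
D --2--> C
C --1--> D
D --0--> D
D --2--> C
C --2--> A
End in state A, which is not an accepting state.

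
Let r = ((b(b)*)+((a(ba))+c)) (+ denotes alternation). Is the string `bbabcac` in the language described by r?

no

Neither (b(b)*) nor ((a(ba))+c) matches bbabcac.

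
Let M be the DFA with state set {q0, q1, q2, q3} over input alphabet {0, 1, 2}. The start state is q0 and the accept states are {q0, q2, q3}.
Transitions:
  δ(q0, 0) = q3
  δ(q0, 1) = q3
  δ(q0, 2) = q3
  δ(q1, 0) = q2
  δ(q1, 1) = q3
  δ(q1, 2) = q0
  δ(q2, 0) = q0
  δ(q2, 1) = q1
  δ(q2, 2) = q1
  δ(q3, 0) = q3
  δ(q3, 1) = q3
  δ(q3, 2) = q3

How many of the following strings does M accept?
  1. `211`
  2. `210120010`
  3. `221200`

`211`: accepted
`210120010`: accepted
`221200`: accepted

3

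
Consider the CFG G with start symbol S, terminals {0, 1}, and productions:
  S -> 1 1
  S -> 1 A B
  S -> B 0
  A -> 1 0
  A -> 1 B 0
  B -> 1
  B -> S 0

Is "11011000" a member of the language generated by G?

S ⇒ 1AB ⇒ 110B ⇒ 110S0 ⇒ 110B00 ⇒ 110S000 ⇒ 11011000

yes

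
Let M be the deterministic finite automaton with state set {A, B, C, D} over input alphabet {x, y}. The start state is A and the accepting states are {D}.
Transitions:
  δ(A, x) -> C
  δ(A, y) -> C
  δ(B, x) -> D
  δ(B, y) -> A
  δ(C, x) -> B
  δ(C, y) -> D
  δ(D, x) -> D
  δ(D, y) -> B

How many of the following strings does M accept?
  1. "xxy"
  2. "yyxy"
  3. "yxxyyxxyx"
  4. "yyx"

"xxy": rejected
"yyxy": rejected
"yxxyyxxyx": rejected
"yyx": accepted

1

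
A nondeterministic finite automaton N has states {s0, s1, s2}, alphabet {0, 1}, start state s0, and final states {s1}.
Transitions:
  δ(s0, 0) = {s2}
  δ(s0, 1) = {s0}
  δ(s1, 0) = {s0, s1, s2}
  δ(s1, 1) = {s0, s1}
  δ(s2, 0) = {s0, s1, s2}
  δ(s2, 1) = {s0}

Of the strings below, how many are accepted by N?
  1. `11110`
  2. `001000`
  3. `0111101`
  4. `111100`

2

`11110`: rejected
`001000`: accepted
`0111101`: rejected
`111100`: accepted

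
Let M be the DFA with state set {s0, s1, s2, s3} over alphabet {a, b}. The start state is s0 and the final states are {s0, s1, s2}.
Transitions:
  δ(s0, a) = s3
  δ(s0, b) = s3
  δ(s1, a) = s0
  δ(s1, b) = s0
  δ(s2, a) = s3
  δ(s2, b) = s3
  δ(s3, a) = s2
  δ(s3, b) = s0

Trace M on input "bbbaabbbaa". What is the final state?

s0 --b--> s3
s3 --b--> s0
s0 --b--> s3
s3 --a--> s2
s2 --a--> s3
s3 --b--> s0
s0 --b--> s3
s3 --b--> s0
s0 --a--> s3
s3 --a--> s2

s2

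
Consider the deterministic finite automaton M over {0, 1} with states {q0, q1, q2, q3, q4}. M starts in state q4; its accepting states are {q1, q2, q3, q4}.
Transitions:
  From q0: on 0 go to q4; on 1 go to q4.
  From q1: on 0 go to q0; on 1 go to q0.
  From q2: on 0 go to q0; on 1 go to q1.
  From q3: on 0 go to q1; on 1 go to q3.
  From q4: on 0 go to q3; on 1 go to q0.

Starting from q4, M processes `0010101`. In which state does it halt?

q0

q4 --0--> q3
q3 --0--> q1
q1 --1--> q0
q0 --0--> q4
q4 --1--> q0
q0 --0--> q4
q4 --1--> q0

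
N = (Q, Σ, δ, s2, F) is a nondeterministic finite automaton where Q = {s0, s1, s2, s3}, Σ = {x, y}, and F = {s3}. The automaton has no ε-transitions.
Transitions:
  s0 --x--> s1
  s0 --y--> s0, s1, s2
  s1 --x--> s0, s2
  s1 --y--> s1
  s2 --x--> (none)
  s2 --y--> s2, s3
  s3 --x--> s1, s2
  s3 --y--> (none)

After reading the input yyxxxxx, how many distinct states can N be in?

Start: {s2}
read y: {s2, s3}
read y: {s2, s3}
read x: {s1, s2}
read x: {s0, s2}
read x: {s1}
read x: {s0, s2}
read x: {s1}
Final reachable set {s1} has 1 state.

1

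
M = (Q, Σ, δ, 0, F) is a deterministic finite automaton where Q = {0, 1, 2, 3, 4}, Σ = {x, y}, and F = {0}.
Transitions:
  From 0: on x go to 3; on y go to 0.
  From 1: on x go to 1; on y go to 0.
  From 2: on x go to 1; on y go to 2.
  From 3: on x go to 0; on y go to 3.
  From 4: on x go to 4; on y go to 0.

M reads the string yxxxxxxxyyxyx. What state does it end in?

3

0 --y--> 0
0 --x--> 3
3 --x--> 0
0 --x--> 3
3 --x--> 0
0 --x--> 3
3 --x--> 0
0 --x--> 3
3 --y--> 3
3 --y--> 3
3 --x--> 0
0 --y--> 0
0 --x--> 3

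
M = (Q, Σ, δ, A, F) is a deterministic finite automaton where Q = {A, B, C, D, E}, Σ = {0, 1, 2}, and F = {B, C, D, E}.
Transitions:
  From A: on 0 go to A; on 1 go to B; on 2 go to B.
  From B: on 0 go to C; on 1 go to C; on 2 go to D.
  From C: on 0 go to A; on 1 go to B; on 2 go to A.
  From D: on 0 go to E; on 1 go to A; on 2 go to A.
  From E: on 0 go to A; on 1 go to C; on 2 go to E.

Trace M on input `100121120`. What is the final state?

E

A --1--> B
B --0--> C
C --0--> A
A --1--> B
B --2--> D
D --1--> A
A --1--> B
B --2--> D
D --0--> E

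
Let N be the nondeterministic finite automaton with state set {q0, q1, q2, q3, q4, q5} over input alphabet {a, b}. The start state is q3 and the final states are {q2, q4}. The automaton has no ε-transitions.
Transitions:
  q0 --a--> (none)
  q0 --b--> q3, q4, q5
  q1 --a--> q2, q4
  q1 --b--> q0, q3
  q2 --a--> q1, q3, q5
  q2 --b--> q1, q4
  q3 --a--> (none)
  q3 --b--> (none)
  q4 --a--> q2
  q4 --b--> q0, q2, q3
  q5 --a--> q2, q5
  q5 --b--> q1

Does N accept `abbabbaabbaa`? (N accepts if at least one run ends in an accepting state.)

Start: {q3}
read a: {}
The reachable set is empty and stays empty for the remaining 11 symbols.
Reachable ∩ accepting = {} — empty.

rejected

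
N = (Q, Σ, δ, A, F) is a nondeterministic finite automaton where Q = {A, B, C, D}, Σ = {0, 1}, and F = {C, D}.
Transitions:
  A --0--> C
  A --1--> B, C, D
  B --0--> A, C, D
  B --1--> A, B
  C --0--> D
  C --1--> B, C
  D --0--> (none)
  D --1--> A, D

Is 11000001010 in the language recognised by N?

Start: {A}
read 1: {B, C, D}
read 1: {A, B, C, D}
read 0: {A, C, D}
read 0: {C, D}
read 0: {D}
read 0: {}
The reachable set is empty and stays empty for the remaining 5 symbols.
Reachable ∩ accepting = {} — empty.

rejected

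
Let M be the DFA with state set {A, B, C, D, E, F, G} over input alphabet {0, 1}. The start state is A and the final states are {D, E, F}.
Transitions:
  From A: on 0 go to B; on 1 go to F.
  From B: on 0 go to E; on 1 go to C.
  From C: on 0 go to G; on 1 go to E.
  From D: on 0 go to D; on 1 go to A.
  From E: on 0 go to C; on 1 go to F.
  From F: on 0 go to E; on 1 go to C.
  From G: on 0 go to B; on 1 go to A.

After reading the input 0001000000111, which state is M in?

A --0--> B
B --0--> E
E --0--> C
C --1--> E
E --0--> C
C --0--> G
G --0--> B
B --0--> E
E --0--> C
C --0--> G
G --1--> A
A --1--> F
F --1--> C

C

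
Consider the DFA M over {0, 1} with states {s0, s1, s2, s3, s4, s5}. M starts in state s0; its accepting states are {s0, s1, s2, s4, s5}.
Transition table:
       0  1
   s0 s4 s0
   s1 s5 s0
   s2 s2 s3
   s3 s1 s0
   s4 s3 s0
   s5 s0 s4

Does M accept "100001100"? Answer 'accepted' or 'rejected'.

s0 --1--> s0
s0 --0--> s4
s4 --0--> s3
s3 --0--> s1
s1 --0--> s5
s5 --1--> s4
s4 --1--> s0
s0 --0--> s4
s4 --0--> s3
End in state s3, which is not an accepting state.

rejected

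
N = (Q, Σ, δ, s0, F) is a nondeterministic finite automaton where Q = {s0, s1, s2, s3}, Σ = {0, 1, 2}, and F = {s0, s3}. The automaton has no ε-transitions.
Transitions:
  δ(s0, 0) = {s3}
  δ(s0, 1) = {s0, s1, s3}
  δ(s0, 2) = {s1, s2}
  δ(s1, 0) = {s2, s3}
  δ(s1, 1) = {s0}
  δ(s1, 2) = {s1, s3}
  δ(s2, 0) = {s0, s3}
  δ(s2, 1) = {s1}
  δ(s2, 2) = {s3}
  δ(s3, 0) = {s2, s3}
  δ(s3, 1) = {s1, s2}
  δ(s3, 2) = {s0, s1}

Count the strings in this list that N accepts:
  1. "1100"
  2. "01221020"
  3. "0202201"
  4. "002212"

"1100": accepted
"01221020": accepted
"0202201": accepted
"002212": accepted

4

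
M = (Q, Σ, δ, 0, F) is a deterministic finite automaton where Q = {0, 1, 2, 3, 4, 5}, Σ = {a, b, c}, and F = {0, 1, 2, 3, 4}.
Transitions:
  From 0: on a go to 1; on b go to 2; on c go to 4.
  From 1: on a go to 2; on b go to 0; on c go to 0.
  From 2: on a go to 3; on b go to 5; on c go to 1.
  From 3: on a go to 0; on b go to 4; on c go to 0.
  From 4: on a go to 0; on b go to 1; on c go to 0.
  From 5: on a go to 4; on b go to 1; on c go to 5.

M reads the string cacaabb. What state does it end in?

2

0 --c--> 4
4 --a--> 0
0 --c--> 4
4 --a--> 0
0 --a--> 1
1 --b--> 0
0 --b--> 2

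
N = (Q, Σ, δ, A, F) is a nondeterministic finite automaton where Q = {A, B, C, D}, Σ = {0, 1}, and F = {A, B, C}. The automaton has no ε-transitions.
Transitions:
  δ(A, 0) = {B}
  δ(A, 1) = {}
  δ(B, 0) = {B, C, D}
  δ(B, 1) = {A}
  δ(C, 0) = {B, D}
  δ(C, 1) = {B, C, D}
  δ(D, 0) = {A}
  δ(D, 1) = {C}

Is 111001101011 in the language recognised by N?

Start: {A}
read 1: {}
The reachable set is empty and stays empty for the remaining 11 symbols.
Reachable ∩ accepting = {} — empty.

rejected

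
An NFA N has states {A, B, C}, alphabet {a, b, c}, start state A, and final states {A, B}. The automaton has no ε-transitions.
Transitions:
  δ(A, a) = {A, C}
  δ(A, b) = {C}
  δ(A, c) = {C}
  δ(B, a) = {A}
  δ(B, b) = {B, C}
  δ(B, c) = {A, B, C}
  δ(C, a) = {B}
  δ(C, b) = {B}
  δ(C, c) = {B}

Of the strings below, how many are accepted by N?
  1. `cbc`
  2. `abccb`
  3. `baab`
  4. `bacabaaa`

`cbc`: accepted
`abccb`: accepted
`baab`: rejected
`bacabaaa`: accepted

3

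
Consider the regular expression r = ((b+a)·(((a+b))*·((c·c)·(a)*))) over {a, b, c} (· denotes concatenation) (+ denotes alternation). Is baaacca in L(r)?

Split as b·aaacca: (b+a) matches b and (((a+b))*·((c·c)·(a)*)) matches aaacca.

yes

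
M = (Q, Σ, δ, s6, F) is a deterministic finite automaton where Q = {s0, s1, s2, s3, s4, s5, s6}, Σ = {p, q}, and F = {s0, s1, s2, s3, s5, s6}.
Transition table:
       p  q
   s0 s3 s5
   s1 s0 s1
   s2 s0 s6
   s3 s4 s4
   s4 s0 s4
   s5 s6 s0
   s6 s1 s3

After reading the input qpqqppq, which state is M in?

s6 --q--> s3
s3 --p--> s4
s4 --q--> s4
s4 --q--> s4
s4 --p--> s0
s0 --p--> s3
s3 --q--> s4

s4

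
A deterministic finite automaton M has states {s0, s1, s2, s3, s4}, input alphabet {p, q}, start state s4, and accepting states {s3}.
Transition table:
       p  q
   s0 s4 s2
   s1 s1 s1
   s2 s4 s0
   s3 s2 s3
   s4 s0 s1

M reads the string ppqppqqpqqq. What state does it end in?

s1

s4 --p--> s0
s0 --p--> s4
s4 --q--> s1
s1 --p--> s1
s1 --p--> s1
s1 --q--> s1
s1 --q--> s1
s1 --p--> s1
s1 --q--> s1
s1 --q--> s1
s1 --q--> s1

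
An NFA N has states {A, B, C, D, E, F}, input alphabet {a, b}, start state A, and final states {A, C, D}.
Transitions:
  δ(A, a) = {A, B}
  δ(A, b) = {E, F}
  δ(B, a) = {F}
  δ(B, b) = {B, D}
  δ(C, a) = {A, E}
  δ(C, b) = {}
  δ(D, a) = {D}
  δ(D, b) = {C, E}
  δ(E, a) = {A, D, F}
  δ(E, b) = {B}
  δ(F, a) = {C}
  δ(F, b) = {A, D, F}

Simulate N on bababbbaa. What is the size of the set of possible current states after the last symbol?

Start: {A}
read b: {E, F}
read a: {A, C, D, F}
read b: {A, C, D, E, F}
read a: {A, B, C, D, E, F}
read b: {A, B, C, D, E, F}
read b: {A, B, C, D, E, F}
read b: {A, B, C, D, E, F}
read a: {A, B, C, D, E, F}
read a: {A, B, C, D, E, F}
Final reachable set {A, B, C, D, E, F} has 6 states.

6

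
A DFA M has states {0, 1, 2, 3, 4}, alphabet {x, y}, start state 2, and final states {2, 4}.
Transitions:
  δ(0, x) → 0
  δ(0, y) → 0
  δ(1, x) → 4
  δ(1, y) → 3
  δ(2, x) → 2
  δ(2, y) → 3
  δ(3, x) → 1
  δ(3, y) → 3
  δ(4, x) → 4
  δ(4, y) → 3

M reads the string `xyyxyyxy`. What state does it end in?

3

2 --x--> 2
2 --y--> 3
3 --y--> 3
3 --x--> 1
1 --y--> 3
3 --y--> 3
3 --x--> 1
1 --y--> 3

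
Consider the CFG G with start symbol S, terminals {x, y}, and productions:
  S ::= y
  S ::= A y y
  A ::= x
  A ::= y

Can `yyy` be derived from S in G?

S ⇒ Ayy ⇒ yyy

yes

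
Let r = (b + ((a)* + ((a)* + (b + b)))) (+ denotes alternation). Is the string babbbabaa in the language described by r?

no

Neither b nor ((a)*+((a)*+(b+b))) matches babbbabaa.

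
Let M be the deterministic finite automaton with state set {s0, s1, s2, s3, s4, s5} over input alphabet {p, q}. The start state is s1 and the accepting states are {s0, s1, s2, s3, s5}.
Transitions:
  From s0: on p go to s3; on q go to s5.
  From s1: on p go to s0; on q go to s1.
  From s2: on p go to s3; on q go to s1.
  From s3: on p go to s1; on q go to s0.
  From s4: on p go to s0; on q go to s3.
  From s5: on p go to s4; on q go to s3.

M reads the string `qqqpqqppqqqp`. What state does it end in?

s1 --q--> s1
s1 --q--> s1
s1 --q--> s1
s1 --p--> s0
s0 --q--> s5
s5 --q--> s3
s3 --p--> s1
s1 --p--> s0
s0 --q--> s5
s5 --q--> s3
s3 --q--> s0
s0 --p--> s3

s3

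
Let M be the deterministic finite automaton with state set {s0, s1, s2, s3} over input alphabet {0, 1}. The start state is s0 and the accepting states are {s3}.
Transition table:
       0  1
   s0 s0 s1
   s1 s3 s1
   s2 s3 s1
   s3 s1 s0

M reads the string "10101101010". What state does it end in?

s3

s0 --1--> s1
s1 --0--> s3
s3 --1--> s0
s0 --0--> s0
s0 --1--> s1
s1 --1--> s1
s1 --0--> s3
s3 --1--> s0
s0 --0--> s0
s0 --1--> s1
s1 --0--> s3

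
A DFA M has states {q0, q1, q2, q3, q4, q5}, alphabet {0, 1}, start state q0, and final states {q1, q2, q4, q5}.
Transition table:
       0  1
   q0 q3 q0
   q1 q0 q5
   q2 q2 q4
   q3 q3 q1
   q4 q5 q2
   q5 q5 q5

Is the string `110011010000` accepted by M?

accepted

q0 --1--> q0
q0 --1--> q0
q0 --0--> q3
q3 --0--> q3
q3 --1--> q1
q1 --1--> q5
q5 --0--> q5
q5 --1--> q5
q5 --0--> q5
q5 --0--> q5
q5 --0--> q5
q5 --0--> q5
End in state q5, which is an accepting state.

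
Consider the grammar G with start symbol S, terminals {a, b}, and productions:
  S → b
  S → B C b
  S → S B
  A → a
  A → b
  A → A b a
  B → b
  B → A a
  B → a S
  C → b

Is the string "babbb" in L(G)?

yes

S ⇒ SB ⇒ BCbB ⇒ AaCbB ⇒ baCbB ⇒ babbB ⇒ babbb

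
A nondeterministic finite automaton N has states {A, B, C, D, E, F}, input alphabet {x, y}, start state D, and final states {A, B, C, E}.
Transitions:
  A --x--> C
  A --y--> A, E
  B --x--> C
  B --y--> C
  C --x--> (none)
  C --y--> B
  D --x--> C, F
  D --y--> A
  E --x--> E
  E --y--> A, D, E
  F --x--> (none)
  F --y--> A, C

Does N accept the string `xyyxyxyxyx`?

Start: {D}
read x: {C, F}
read y: {A, B, C}
read y: {A, B, C, E}
read x: {C, E}
read y: {A, B, D, E}
read x: {C, E, F}
read y: {A, B, C, D, E}
read x: {C, E, F}
read y: {A, B, C, D, E}
read x: {C, E, F}
Reachable ∩ accepting = {C, E} — nonempty.

accepted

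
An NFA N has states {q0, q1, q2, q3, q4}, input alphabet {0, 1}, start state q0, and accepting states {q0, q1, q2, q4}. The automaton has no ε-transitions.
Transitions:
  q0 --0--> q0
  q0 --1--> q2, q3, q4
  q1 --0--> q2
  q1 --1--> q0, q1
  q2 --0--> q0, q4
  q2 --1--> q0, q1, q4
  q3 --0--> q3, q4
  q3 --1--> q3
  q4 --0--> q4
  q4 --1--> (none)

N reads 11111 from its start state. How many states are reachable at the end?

5

Start: {q0}
read 1: {q2, q3, q4}
read 1: {q0, q1, q3, q4}
read 1: {q0, q1, q2, q3, q4}
read 1: {q0, q1, q2, q3, q4}
read 1: {q0, q1, q2, q3, q4}
Final reachable set {q0, q1, q2, q3, q4} has 5 states.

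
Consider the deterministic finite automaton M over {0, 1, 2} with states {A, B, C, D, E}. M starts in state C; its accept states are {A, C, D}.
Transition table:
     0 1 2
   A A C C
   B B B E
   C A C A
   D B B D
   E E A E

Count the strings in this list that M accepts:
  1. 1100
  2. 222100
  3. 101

1100: accepted
222100: accepted
101: accepted

3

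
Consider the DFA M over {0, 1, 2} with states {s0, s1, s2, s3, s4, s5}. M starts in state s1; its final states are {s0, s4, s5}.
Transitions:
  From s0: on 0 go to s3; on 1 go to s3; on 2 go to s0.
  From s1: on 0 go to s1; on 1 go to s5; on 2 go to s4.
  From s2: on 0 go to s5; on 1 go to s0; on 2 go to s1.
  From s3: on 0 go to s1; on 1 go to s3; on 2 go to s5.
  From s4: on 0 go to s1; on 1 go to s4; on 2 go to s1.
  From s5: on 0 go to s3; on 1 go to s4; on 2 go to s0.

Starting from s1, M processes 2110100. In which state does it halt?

s1 --2--> s4
s4 --1--> s4
s4 --1--> s4
s4 --0--> s1
s1 --1--> s5
s5 --0--> s3
s3 --0--> s1

s1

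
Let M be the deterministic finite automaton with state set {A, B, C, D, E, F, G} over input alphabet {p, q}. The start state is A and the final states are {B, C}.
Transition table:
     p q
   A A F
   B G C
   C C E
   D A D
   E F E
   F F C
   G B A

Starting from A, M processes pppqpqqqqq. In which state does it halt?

A --p--> A
A --p--> A
A --p--> A
A --q--> F
F --p--> F
F --q--> C
C --q--> E
E --q--> E
E --q--> E
E --q--> E

E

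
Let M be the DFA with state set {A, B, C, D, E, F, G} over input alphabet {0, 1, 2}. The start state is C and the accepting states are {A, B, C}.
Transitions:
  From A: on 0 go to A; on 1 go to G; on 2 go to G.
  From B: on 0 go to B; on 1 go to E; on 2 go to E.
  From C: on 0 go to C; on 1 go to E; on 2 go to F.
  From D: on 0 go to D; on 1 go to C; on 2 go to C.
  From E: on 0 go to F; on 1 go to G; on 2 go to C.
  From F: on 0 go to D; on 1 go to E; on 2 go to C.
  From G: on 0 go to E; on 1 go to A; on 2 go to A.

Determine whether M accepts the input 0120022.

C --0--> C
C --1--> E
E --2--> C
C --0--> C
C --0--> C
C --2--> F
F --2--> C
End in state C, which is an accepting state.

accepted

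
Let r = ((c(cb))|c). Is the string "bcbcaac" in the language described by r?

no

Neither (c(cb)) nor c matches bcbcaac.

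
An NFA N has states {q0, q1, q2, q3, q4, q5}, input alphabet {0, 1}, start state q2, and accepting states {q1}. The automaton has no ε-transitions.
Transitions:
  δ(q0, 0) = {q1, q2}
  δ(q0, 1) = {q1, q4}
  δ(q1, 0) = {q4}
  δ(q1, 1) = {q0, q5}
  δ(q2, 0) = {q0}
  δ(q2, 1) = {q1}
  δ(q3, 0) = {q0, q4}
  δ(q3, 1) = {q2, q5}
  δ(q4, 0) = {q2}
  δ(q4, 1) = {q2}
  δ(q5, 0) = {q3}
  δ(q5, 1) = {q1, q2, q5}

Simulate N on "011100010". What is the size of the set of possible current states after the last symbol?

5

Start: {q2}
read 0: {q0}
read 1: {q1, q4}
read 1: {q0, q2, q5}
read 1: {q1, q2, q4, q5}
read 0: {q0, q2, q3, q4}
read 0: {q0, q1, q2, q4}
read 0: {q0, q1, q2, q4}
read 1: {q0, q1, q2, q4, q5}
read 0: {q0, q1, q2, q3, q4}
Final reachable set {q0, q1, q2, q3, q4} has 5 states.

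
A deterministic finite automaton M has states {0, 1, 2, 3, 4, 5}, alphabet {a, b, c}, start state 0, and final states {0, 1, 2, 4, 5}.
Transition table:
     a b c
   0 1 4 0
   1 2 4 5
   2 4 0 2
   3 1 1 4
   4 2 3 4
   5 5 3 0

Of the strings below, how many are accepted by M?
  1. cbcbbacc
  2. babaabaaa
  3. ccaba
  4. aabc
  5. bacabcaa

5

cbcbbacc: accepted
babaabaaa: accepted
ccaba: accepted
aabc: accepted
bacabcaa: accepted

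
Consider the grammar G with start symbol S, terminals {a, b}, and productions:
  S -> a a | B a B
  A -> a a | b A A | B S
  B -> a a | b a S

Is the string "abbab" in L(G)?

no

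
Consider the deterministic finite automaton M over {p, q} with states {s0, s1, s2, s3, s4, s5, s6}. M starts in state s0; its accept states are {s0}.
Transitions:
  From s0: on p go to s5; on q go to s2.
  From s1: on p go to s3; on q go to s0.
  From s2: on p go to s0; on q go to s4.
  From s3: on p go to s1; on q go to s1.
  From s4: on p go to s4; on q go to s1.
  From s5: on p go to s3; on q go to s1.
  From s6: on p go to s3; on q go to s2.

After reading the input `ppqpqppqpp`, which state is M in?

s0 --p--> s5
s5 --p--> s3
s3 --q--> s1
s1 --p--> s3
s3 --q--> s1
s1 --p--> s3
s3 --p--> s1
s1 --q--> s0
s0 --p--> s5
s5 --p--> s3

s3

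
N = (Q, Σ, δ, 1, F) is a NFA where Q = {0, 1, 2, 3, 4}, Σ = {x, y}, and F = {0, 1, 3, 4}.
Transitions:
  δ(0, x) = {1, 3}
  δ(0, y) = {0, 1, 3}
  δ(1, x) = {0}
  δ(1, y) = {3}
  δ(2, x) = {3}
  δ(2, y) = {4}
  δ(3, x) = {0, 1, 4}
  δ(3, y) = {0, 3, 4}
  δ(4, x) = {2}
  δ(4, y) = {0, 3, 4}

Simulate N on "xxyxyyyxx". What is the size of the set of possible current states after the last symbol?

Start: {1}
read x: {0}
read x: {1, 3}
read y: {0, 3, 4}
read x: {0, 1, 2, 3, 4}
read y: {0, 1, 3, 4}
read y: {0, 1, 3, 4}
read y: {0, 1, 3, 4}
read x: {0, 1, 2, 3, 4}
read x: {0, 1, 2, 3, 4}
Final reachable set {0, 1, 2, 3, 4} has 5 states.

5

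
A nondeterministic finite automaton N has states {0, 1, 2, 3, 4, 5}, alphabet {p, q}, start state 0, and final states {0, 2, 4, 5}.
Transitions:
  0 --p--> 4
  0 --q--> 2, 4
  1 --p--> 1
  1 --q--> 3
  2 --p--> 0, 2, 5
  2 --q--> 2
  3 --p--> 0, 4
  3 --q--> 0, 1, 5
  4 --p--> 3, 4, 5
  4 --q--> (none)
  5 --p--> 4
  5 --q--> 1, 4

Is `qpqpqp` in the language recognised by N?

accepted

Start: {0}
read q: {2, 4}
read p: {0, 2, 3, 4, 5}
read q: {0, 1, 2, 4, 5}
read p: {0, 1, 2, 3, 4, 5}
read q: {0, 1, 2, 3, 4, 5}
read p: {0, 1, 2, 3, 4, 5}
Reachable ∩ accepting = {0, 2, 4, 5} — nonempty.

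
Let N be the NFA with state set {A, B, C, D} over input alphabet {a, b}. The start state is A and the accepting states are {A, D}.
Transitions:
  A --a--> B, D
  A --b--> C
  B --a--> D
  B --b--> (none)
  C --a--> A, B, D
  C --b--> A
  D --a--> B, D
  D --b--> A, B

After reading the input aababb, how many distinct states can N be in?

1

Start: {A}
read a: {B, D}
read a: {B, D}
read b: {A, B}
read a: {B, D}
read b: {A, B}
read b: {C}
Final reachable set {C} has 1 state.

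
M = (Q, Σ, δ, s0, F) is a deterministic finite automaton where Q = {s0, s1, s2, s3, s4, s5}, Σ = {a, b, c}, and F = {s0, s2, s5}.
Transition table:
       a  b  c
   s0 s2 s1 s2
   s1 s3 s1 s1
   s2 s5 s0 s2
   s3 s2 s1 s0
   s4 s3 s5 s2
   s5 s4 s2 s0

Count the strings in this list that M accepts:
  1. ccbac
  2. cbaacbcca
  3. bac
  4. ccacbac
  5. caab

ccbac: accepted
cbaacbcca: rejected
bac: accepted
ccacbac: accepted
caab: accepted

4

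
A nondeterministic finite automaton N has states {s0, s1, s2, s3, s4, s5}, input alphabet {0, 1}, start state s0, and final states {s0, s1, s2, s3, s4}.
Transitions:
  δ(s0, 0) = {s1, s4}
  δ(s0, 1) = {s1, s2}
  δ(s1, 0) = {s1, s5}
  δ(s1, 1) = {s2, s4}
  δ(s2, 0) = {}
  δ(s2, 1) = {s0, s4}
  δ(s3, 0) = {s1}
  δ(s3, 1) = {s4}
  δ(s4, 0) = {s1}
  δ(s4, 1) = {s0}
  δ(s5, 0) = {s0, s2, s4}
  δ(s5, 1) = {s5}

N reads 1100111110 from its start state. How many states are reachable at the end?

Start: {s0}
read 1: {s1, s2}
read 1: {s0, s2, s4}
read 0: {s1, s4}
read 0: {s1, s5}
read 1: {s2, s4, s5}
read 1: {s0, s4, s5}
read 1: {s0, s1, s2, s5}
read 1: {s0, s1, s2, s4, s5}
read 1: {s0, s1, s2, s4, s5}
read 0: {s0, s1, s2, s4, s5}
Final reachable set {s0, s1, s2, s4, s5} has 5 states.

5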